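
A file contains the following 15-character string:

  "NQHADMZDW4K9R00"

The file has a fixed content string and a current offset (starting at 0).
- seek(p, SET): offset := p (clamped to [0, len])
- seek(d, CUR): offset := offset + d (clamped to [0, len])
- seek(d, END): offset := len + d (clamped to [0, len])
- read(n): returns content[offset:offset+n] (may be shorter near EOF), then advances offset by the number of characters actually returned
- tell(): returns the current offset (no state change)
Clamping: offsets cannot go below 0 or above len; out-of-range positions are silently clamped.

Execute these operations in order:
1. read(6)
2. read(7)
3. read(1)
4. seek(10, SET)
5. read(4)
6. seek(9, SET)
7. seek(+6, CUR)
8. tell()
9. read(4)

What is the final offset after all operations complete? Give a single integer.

Answer: 15

Derivation:
After 1 (read(6)): returned 'NQHADM', offset=6
After 2 (read(7)): returned 'ZDW4K9R', offset=13
After 3 (read(1)): returned '0', offset=14
After 4 (seek(10, SET)): offset=10
After 5 (read(4)): returned 'K9R0', offset=14
After 6 (seek(9, SET)): offset=9
After 7 (seek(+6, CUR)): offset=15
After 8 (tell()): offset=15
After 9 (read(4)): returned '', offset=15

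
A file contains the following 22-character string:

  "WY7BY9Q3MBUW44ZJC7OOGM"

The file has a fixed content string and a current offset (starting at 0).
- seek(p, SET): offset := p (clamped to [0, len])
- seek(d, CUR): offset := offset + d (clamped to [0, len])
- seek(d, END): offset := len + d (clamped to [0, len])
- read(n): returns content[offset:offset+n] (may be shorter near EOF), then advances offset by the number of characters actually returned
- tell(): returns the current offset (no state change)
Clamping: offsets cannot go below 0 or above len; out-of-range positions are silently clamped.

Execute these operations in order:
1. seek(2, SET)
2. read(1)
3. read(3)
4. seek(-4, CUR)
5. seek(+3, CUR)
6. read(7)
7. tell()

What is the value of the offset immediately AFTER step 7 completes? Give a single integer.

After 1 (seek(2, SET)): offset=2
After 2 (read(1)): returned '7', offset=3
After 3 (read(3)): returned 'BY9', offset=6
After 4 (seek(-4, CUR)): offset=2
After 5 (seek(+3, CUR)): offset=5
After 6 (read(7)): returned '9Q3MBUW', offset=12
After 7 (tell()): offset=12

Answer: 12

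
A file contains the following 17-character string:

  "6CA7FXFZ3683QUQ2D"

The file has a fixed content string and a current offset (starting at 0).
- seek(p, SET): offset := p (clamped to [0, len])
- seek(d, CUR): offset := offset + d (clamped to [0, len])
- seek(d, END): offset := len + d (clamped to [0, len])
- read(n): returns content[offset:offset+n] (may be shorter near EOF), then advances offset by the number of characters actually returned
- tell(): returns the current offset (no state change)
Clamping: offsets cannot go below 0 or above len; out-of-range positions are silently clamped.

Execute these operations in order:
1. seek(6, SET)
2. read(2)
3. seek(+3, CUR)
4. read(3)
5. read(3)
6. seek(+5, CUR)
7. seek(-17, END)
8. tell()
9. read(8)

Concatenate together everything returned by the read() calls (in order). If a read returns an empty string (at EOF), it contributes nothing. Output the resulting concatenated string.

After 1 (seek(6, SET)): offset=6
After 2 (read(2)): returned 'FZ', offset=8
After 3 (seek(+3, CUR)): offset=11
After 4 (read(3)): returned '3QU', offset=14
After 5 (read(3)): returned 'Q2D', offset=17
After 6 (seek(+5, CUR)): offset=17
After 7 (seek(-17, END)): offset=0
After 8 (tell()): offset=0
After 9 (read(8)): returned '6CA7FXFZ', offset=8

Answer: FZ3QUQ2D6CA7FXFZ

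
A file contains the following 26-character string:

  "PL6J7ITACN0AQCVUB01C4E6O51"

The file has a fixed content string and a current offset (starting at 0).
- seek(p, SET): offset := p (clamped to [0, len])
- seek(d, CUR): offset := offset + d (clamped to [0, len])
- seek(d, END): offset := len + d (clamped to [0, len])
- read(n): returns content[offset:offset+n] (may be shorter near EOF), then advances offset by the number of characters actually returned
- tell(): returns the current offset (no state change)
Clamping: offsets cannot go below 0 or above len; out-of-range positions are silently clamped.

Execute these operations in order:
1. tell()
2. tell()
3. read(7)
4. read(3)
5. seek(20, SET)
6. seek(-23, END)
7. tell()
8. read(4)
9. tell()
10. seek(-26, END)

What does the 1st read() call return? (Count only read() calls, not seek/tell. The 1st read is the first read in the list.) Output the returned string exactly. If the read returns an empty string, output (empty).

Answer: PL6J7IT

Derivation:
After 1 (tell()): offset=0
After 2 (tell()): offset=0
After 3 (read(7)): returned 'PL6J7IT', offset=7
After 4 (read(3)): returned 'ACN', offset=10
After 5 (seek(20, SET)): offset=20
After 6 (seek(-23, END)): offset=3
After 7 (tell()): offset=3
After 8 (read(4)): returned 'J7IT', offset=7
After 9 (tell()): offset=7
After 10 (seek(-26, END)): offset=0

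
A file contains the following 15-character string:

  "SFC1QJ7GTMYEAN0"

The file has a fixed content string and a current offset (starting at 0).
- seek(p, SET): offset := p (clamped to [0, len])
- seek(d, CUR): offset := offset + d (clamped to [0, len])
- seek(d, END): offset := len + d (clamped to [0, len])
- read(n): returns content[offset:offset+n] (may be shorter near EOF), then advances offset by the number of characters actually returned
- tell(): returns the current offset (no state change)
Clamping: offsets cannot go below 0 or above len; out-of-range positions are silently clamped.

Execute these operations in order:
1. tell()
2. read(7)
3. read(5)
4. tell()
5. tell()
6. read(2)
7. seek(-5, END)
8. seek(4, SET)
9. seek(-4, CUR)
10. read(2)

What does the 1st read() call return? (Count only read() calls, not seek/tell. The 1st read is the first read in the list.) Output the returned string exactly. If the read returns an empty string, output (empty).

After 1 (tell()): offset=0
After 2 (read(7)): returned 'SFC1QJ7', offset=7
After 3 (read(5)): returned 'GTMYE', offset=12
After 4 (tell()): offset=12
After 5 (tell()): offset=12
After 6 (read(2)): returned 'AN', offset=14
After 7 (seek(-5, END)): offset=10
After 8 (seek(4, SET)): offset=4
After 9 (seek(-4, CUR)): offset=0
After 10 (read(2)): returned 'SF', offset=2

Answer: SFC1QJ7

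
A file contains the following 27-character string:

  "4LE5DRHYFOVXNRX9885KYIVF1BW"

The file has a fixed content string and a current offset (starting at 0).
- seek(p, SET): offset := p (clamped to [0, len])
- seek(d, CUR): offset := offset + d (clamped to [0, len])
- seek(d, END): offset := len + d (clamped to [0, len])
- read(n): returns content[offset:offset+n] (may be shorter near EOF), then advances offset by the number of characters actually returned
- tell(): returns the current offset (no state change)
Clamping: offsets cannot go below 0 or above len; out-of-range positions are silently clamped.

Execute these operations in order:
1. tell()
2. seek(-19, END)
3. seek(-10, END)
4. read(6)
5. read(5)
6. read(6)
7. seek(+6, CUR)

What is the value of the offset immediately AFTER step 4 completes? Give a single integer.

After 1 (tell()): offset=0
After 2 (seek(-19, END)): offset=8
After 3 (seek(-10, END)): offset=17
After 4 (read(6)): returned '85KYIV', offset=23

Answer: 23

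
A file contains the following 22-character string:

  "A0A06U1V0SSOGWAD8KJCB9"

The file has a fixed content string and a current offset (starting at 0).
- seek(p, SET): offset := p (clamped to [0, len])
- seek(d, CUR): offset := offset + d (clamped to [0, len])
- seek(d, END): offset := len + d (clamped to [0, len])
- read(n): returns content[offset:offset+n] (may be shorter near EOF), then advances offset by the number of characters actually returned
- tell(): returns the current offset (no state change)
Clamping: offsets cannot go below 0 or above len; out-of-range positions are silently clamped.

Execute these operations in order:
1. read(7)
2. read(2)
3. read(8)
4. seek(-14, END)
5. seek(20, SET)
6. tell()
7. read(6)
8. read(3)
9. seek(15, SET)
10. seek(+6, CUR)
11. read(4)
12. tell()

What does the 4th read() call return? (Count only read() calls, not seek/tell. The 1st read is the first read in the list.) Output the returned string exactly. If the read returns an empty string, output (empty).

After 1 (read(7)): returned 'A0A06U1', offset=7
After 2 (read(2)): returned 'V0', offset=9
After 3 (read(8)): returned 'SSOGWAD8', offset=17
After 4 (seek(-14, END)): offset=8
After 5 (seek(20, SET)): offset=20
After 6 (tell()): offset=20
After 7 (read(6)): returned 'B9', offset=22
After 8 (read(3)): returned '', offset=22
After 9 (seek(15, SET)): offset=15
After 10 (seek(+6, CUR)): offset=21
After 11 (read(4)): returned '9', offset=22
After 12 (tell()): offset=22

Answer: B9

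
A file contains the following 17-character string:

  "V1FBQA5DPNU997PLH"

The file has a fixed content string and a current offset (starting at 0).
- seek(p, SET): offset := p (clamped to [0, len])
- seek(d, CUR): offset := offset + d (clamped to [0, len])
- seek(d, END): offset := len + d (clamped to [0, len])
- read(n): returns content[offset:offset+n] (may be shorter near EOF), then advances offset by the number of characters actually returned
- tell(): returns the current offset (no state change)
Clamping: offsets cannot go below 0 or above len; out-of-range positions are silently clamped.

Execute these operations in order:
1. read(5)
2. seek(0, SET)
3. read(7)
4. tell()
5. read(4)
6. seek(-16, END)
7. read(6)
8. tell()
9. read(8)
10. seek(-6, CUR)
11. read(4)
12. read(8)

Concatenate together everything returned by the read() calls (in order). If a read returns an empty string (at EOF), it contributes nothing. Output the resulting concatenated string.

After 1 (read(5)): returned 'V1FBQ', offset=5
After 2 (seek(0, SET)): offset=0
After 3 (read(7)): returned 'V1FBQA5', offset=7
After 4 (tell()): offset=7
After 5 (read(4)): returned 'DPNU', offset=11
After 6 (seek(-16, END)): offset=1
After 7 (read(6)): returned '1FBQA5', offset=7
After 8 (tell()): offset=7
After 9 (read(8)): returned 'DPNU997P', offset=15
After 10 (seek(-6, CUR)): offset=9
After 11 (read(4)): returned 'NU99', offset=13
After 12 (read(8)): returned '7PLH', offset=17

Answer: V1FBQV1FBQA5DPNU1FBQA5DPNU997PNU997PLH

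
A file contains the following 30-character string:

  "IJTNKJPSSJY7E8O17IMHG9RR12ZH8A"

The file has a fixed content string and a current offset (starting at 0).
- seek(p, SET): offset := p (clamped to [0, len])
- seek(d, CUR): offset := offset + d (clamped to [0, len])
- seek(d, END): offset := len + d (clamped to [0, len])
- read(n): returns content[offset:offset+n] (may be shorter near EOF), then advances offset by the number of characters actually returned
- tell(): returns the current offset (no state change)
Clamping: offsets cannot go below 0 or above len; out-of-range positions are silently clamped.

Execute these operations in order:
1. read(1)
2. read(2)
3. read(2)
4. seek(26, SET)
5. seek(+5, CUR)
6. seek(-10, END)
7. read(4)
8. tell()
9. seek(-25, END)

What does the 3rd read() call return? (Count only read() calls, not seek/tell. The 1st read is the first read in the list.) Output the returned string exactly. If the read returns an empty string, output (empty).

Answer: NK

Derivation:
After 1 (read(1)): returned 'I', offset=1
After 2 (read(2)): returned 'JT', offset=3
After 3 (read(2)): returned 'NK', offset=5
After 4 (seek(26, SET)): offset=26
After 5 (seek(+5, CUR)): offset=30
After 6 (seek(-10, END)): offset=20
After 7 (read(4)): returned 'G9RR', offset=24
After 8 (tell()): offset=24
After 9 (seek(-25, END)): offset=5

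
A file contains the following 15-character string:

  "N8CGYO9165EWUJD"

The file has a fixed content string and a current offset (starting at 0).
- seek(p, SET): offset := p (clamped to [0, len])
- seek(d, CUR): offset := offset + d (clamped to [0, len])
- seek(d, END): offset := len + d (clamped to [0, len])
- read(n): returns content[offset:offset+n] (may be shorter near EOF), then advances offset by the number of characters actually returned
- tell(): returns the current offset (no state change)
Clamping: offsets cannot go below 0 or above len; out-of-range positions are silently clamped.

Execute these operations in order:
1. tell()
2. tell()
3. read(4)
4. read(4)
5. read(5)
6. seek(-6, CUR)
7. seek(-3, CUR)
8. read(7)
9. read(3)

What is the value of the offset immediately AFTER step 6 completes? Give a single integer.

Answer: 7

Derivation:
After 1 (tell()): offset=0
After 2 (tell()): offset=0
After 3 (read(4)): returned 'N8CG', offset=4
After 4 (read(4)): returned 'YO91', offset=8
After 5 (read(5)): returned '65EWU', offset=13
After 6 (seek(-6, CUR)): offset=7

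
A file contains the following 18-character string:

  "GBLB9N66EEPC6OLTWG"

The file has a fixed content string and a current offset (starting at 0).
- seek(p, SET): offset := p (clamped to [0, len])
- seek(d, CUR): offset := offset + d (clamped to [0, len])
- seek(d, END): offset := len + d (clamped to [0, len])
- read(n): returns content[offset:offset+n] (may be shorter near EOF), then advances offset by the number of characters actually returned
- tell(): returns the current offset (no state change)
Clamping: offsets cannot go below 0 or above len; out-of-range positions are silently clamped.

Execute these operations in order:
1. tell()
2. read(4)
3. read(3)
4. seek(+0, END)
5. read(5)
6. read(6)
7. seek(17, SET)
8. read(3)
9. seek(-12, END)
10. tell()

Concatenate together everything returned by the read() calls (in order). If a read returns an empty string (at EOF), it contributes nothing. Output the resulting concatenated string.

Answer: GBLB9N6G

Derivation:
After 1 (tell()): offset=0
After 2 (read(4)): returned 'GBLB', offset=4
After 3 (read(3)): returned '9N6', offset=7
After 4 (seek(+0, END)): offset=18
After 5 (read(5)): returned '', offset=18
After 6 (read(6)): returned '', offset=18
After 7 (seek(17, SET)): offset=17
After 8 (read(3)): returned 'G', offset=18
After 9 (seek(-12, END)): offset=6
After 10 (tell()): offset=6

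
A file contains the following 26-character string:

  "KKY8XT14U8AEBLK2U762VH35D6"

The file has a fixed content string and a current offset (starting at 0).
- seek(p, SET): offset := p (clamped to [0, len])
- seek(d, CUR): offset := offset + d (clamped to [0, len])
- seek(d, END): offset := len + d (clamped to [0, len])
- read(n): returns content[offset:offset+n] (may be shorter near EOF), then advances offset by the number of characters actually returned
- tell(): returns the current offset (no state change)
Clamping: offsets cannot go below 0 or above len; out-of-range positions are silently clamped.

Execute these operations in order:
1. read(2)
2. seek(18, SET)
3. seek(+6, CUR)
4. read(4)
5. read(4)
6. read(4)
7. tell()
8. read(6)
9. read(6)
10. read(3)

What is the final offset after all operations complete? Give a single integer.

Answer: 26

Derivation:
After 1 (read(2)): returned 'KK', offset=2
After 2 (seek(18, SET)): offset=18
After 3 (seek(+6, CUR)): offset=24
After 4 (read(4)): returned 'D6', offset=26
After 5 (read(4)): returned '', offset=26
After 6 (read(4)): returned '', offset=26
After 7 (tell()): offset=26
After 8 (read(6)): returned '', offset=26
After 9 (read(6)): returned '', offset=26
After 10 (read(3)): returned '', offset=26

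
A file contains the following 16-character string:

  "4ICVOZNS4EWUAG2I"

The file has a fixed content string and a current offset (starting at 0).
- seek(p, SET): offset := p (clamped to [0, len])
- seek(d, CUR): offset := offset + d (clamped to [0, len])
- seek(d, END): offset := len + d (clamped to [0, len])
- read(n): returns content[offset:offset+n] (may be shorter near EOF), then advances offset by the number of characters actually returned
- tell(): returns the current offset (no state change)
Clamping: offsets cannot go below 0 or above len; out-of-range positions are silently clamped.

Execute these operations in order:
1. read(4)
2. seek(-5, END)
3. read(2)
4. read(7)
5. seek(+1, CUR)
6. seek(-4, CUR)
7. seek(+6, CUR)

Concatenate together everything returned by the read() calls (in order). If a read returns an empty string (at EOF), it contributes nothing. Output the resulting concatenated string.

Answer: 4ICVUAG2I

Derivation:
After 1 (read(4)): returned '4ICV', offset=4
After 2 (seek(-5, END)): offset=11
After 3 (read(2)): returned 'UA', offset=13
After 4 (read(7)): returned 'G2I', offset=16
After 5 (seek(+1, CUR)): offset=16
After 6 (seek(-4, CUR)): offset=12
After 7 (seek(+6, CUR)): offset=16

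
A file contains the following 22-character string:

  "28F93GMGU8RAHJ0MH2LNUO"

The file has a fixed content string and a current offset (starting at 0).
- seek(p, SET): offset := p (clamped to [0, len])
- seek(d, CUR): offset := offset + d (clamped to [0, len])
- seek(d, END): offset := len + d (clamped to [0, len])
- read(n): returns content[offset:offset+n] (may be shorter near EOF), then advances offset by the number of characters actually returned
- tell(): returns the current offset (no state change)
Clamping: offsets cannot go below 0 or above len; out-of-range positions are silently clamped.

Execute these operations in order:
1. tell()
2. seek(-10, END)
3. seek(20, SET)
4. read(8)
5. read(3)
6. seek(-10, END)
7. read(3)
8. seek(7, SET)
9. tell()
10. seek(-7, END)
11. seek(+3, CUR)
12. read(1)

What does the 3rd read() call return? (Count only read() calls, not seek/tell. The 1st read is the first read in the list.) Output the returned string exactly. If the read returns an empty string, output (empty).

Answer: HJ0

Derivation:
After 1 (tell()): offset=0
After 2 (seek(-10, END)): offset=12
After 3 (seek(20, SET)): offset=20
After 4 (read(8)): returned 'UO', offset=22
After 5 (read(3)): returned '', offset=22
After 6 (seek(-10, END)): offset=12
After 7 (read(3)): returned 'HJ0', offset=15
After 8 (seek(7, SET)): offset=7
After 9 (tell()): offset=7
After 10 (seek(-7, END)): offset=15
After 11 (seek(+3, CUR)): offset=18
After 12 (read(1)): returned 'L', offset=19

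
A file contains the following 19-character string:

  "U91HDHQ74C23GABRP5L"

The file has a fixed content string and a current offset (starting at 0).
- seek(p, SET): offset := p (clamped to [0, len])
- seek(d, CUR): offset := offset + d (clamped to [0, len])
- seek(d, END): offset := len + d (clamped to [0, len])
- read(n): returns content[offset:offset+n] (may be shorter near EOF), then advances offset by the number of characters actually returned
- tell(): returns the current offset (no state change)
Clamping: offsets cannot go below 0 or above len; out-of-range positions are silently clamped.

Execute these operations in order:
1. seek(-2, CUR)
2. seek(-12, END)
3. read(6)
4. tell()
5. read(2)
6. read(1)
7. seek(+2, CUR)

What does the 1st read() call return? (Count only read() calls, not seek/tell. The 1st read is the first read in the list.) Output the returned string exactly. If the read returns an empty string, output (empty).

Answer: 74C23G

Derivation:
After 1 (seek(-2, CUR)): offset=0
After 2 (seek(-12, END)): offset=7
After 3 (read(6)): returned '74C23G', offset=13
After 4 (tell()): offset=13
After 5 (read(2)): returned 'AB', offset=15
After 6 (read(1)): returned 'R', offset=16
After 7 (seek(+2, CUR)): offset=18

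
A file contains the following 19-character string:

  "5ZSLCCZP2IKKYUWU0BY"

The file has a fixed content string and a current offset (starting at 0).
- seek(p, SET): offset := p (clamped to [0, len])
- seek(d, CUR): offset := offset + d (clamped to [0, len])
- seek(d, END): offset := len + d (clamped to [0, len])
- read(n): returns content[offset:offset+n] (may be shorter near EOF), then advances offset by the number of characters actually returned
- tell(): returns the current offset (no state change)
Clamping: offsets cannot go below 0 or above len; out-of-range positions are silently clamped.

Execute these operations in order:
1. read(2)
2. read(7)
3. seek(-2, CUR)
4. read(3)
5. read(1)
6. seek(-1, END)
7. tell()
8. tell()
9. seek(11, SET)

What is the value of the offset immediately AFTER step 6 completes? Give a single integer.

Answer: 18

Derivation:
After 1 (read(2)): returned '5Z', offset=2
After 2 (read(7)): returned 'SLCCZP2', offset=9
After 3 (seek(-2, CUR)): offset=7
After 4 (read(3)): returned 'P2I', offset=10
After 5 (read(1)): returned 'K', offset=11
After 6 (seek(-1, END)): offset=18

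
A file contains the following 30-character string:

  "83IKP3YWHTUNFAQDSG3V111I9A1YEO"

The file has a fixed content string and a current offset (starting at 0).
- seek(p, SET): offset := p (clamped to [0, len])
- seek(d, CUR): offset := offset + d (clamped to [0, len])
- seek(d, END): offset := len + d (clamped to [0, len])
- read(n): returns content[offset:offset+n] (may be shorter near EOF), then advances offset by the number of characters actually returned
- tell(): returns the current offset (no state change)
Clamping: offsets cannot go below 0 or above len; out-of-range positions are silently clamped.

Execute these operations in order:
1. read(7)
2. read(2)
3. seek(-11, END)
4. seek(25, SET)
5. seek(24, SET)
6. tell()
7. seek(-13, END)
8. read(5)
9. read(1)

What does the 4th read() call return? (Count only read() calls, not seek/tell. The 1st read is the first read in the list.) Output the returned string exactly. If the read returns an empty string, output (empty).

After 1 (read(7)): returned '83IKP3Y', offset=7
After 2 (read(2)): returned 'WH', offset=9
After 3 (seek(-11, END)): offset=19
After 4 (seek(25, SET)): offset=25
After 5 (seek(24, SET)): offset=24
After 6 (tell()): offset=24
After 7 (seek(-13, END)): offset=17
After 8 (read(5)): returned 'G3V11', offset=22
After 9 (read(1)): returned '1', offset=23

Answer: 1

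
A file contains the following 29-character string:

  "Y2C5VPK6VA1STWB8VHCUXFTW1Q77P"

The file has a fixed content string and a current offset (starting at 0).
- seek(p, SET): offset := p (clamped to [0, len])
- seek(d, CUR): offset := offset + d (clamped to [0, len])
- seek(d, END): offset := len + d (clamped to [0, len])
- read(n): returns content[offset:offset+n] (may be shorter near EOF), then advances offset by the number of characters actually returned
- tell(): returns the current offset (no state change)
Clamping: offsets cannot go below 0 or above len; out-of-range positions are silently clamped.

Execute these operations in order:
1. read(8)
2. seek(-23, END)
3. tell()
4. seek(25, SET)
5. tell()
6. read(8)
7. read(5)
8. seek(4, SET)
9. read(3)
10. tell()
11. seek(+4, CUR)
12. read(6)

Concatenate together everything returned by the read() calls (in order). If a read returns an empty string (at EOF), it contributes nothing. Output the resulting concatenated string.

Answer: Y2C5VPK6Q77PVPKSTWB8V

Derivation:
After 1 (read(8)): returned 'Y2C5VPK6', offset=8
After 2 (seek(-23, END)): offset=6
After 3 (tell()): offset=6
After 4 (seek(25, SET)): offset=25
After 5 (tell()): offset=25
After 6 (read(8)): returned 'Q77P', offset=29
After 7 (read(5)): returned '', offset=29
After 8 (seek(4, SET)): offset=4
After 9 (read(3)): returned 'VPK', offset=7
After 10 (tell()): offset=7
After 11 (seek(+4, CUR)): offset=11
After 12 (read(6)): returned 'STWB8V', offset=17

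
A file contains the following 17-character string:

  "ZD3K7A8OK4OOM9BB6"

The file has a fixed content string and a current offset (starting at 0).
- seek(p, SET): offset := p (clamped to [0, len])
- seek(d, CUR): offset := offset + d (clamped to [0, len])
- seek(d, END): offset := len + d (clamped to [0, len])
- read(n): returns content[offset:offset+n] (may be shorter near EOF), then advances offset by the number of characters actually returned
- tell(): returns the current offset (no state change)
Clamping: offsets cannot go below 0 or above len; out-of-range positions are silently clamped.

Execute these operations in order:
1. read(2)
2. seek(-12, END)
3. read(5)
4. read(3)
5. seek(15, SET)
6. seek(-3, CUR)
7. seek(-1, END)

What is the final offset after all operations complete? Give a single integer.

Answer: 16

Derivation:
After 1 (read(2)): returned 'ZD', offset=2
After 2 (seek(-12, END)): offset=5
After 3 (read(5)): returned 'A8OK4', offset=10
After 4 (read(3)): returned 'OOM', offset=13
After 5 (seek(15, SET)): offset=15
After 6 (seek(-3, CUR)): offset=12
After 7 (seek(-1, END)): offset=16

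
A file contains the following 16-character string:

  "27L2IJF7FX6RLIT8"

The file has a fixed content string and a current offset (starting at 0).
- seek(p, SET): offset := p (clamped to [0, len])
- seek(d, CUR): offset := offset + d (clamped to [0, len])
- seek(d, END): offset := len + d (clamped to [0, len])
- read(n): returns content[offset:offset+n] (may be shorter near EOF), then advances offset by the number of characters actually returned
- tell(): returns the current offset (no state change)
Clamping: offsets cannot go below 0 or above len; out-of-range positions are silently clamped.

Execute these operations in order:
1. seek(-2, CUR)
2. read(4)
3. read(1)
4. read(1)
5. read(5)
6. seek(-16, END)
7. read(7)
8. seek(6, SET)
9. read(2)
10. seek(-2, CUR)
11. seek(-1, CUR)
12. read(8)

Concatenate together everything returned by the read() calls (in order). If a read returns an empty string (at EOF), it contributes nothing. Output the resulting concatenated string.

After 1 (seek(-2, CUR)): offset=0
After 2 (read(4)): returned '27L2', offset=4
After 3 (read(1)): returned 'I', offset=5
After 4 (read(1)): returned 'J', offset=6
After 5 (read(5)): returned 'F7FX6', offset=11
After 6 (seek(-16, END)): offset=0
After 7 (read(7)): returned '27L2IJF', offset=7
After 8 (seek(6, SET)): offset=6
After 9 (read(2)): returned 'F7', offset=8
After 10 (seek(-2, CUR)): offset=6
After 11 (seek(-1, CUR)): offset=5
After 12 (read(8)): returned 'JF7FX6RL', offset=13

Answer: 27L2IJF7FX627L2IJFF7JF7FX6RL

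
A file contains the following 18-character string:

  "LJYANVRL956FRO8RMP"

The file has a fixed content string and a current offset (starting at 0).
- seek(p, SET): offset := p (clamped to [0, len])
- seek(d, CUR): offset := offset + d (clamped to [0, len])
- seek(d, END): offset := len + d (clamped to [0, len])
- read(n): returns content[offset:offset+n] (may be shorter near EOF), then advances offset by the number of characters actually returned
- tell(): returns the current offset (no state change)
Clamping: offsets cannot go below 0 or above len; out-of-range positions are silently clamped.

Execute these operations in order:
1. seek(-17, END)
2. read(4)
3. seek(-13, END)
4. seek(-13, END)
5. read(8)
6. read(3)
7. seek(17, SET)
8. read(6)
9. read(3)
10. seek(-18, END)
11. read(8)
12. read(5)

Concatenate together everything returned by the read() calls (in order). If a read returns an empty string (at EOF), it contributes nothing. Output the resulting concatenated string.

After 1 (seek(-17, END)): offset=1
After 2 (read(4)): returned 'JYAN', offset=5
After 3 (seek(-13, END)): offset=5
After 4 (seek(-13, END)): offset=5
After 5 (read(8)): returned 'VRL956FR', offset=13
After 6 (read(3)): returned 'O8R', offset=16
After 7 (seek(17, SET)): offset=17
After 8 (read(6)): returned 'P', offset=18
After 9 (read(3)): returned '', offset=18
After 10 (seek(-18, END)): offset=0
After 11 (read(8)): returned 'LJYANVRL', offset=8
After 12 (read(5)): returned '956FR', offset=13

Answer: JYANVRL956FRO8RPLJYANVRL956FR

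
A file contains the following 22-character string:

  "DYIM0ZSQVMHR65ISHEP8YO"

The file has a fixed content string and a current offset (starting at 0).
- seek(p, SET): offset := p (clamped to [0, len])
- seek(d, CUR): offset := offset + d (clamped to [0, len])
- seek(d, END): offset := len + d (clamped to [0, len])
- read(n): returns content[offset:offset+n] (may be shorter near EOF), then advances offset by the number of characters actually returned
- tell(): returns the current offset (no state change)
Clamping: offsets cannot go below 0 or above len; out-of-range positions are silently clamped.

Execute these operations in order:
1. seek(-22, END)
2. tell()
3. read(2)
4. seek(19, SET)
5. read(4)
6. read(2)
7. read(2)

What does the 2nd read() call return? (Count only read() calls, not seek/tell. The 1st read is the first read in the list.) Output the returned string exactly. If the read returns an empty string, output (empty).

After 1 (seek(-22, END)): offset=0
After 2 (tell()): offset=0
After 3 (read(2)): returned 'DY', offset=2
After 4 (seek(19, SET)): offset=19
After 5 (read(4)): returned '8YO', offset=22
After 6 (read(2)): returned '', offset=22
After 7 (read(2)): returned '', offset=22

Answer: 8YO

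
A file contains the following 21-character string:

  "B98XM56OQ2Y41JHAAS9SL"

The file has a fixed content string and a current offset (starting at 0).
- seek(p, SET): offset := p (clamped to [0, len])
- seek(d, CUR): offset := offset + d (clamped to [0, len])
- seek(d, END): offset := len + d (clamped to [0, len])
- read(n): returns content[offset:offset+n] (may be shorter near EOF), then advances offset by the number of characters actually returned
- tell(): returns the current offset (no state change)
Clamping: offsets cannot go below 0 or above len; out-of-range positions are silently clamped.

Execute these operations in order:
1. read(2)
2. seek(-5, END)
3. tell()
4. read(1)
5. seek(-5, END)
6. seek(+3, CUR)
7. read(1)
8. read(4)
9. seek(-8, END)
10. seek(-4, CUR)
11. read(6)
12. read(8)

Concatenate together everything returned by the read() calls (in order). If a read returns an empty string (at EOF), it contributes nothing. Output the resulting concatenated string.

After 1 (read(2)): returned 'B9', offset=2
After 2 (seek(-5, END)): offset=16
After 3 (tell()): offset=16
After 4 (read(1)): returned 'A', offset=17
After 5 (seek(-5, END)): offset=16
After 6 (seek(+3, CUR)): offset=19
After 7 (read(1)): returned 'S', offset=20
After 8 (read(4)): returned 'L', offset=21
After 9 (seek(-8, END)): offset=13
After 10 (seek(-4, CUR)): offset=9
After 11 (read(6)): returned '2Y41JH', offset=15
After 12 (read(8)): returned 'AAS9SL', offset=21

Answer: B9ASL2Y41JHAAS9SL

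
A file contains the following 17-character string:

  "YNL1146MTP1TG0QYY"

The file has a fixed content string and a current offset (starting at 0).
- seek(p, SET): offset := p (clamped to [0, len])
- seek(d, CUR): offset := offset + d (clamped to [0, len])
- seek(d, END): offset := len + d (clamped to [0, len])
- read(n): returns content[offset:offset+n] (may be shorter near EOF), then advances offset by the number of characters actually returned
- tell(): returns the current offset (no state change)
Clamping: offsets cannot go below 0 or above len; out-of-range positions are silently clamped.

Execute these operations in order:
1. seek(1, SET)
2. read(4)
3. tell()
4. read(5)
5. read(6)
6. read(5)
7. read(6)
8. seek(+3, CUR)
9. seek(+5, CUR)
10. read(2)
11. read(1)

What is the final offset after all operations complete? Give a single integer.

After 1 (seek(1, SET)): offset=1
After 2 (read(4)): returned 'NL11', offset=5
After 3 (tell()): offset=5
After 4 (read(5)): returned '46MTP', offset=10
After 5 (read(6)): returned '1TG0QY', offset=16
After 6 (read(5)): returned 'Y', offset=17
After 7 (read(6)): returned '', offset=17
After 8 (seek(+3, CUR)): offset=17
After 9 (seek(+5, CUR)): offset=17
After 10 (read(2)): returned '', offset=17
After 11 (read(1)): returned '', offset=17

Answer: 17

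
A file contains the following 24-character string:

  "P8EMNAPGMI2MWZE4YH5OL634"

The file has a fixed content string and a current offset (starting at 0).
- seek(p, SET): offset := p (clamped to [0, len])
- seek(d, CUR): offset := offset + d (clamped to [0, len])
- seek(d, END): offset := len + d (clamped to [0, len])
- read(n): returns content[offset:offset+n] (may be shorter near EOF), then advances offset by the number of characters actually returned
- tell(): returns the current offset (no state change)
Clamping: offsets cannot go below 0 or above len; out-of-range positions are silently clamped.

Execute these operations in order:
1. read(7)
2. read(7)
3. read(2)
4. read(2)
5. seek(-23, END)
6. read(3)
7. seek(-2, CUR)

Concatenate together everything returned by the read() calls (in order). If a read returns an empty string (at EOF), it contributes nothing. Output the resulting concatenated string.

Answer: P8EMNAPGMI2MWZE4YH8EM

Derivation:
After 1 (read(7)): returned 'P8EMNAP', offset=7
After 2 (read(7)): returned 'GMI2MWZ', offset=14
After 3 (read(2)): returned 'E4', offset=16
After 4 (read(2)): returned 'YH', offset=18
After 5 (seek(-23, END)): offset=1
After 6 (read(3)): returned '8EM', offset=4
After 7 (seek(-2, CUR)): offset=2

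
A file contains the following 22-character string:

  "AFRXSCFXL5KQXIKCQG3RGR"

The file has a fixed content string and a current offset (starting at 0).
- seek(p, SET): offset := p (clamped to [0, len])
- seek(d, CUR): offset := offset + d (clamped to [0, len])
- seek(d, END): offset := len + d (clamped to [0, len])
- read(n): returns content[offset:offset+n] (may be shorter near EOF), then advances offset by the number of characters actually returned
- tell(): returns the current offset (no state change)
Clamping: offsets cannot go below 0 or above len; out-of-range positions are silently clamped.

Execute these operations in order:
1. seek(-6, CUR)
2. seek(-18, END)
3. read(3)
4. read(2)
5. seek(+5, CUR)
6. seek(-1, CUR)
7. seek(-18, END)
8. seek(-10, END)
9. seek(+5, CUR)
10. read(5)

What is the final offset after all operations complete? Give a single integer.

Answer: 22

Derivation:
After 1 (seek(-6, CUR)): offset=0
After 2 (seek(-18, END)): offset=4
After 3 (read(3)): returned 'SCF', offset=7
After 4 (read(2)): returned 'XL', offset=9
After 5 (seek(+5, CUR)): offset=14
After 6 (seek(-1, CUR)): offset=13
After 7 (seek(-18, END)): offset=4
After 8 (seek(-10, END)): offset=12
After 9 (seek(+5, CUR)): offset=17
After 10 (read(5)): returned 'G3RGR', offset=22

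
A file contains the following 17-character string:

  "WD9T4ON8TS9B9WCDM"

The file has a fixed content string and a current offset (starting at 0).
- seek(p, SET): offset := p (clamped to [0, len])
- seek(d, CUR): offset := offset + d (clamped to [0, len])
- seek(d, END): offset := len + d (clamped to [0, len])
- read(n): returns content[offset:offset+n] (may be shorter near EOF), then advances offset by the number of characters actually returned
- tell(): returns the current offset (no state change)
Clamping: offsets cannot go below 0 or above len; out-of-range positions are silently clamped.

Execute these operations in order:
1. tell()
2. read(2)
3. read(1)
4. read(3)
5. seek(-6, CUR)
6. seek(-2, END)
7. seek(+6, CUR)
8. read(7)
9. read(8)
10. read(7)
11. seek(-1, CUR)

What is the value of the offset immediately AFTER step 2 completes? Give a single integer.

Answer: 2

Derivation:
After 1 (tell()): offset=0
After 2 (read(2)): returned 'WD', offset=2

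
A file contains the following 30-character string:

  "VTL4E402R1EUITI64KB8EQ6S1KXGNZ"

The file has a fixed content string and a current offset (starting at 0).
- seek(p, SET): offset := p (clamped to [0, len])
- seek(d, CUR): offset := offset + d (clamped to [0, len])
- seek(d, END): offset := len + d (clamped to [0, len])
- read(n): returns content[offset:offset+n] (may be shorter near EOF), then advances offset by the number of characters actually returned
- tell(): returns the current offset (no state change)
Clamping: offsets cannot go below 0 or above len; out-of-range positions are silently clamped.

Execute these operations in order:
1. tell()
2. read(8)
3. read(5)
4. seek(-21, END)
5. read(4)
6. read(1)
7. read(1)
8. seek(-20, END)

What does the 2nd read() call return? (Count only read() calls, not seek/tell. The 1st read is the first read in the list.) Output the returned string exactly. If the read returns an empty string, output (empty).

After 1 (tell()): offset=0
After 2 (read(8)): returned 'VTL4E402', offset=8
After 3 (read(5)): returned 'R1EUI', offset=13
After 4 (seek(-21, END)): offset=9
After 5 (read(4)): returned '1EUI', offset=13
After 6 (read(1)): returned 'T', offset=14
After 7 (read(1)): returned 'I', offset=15
After 8 (seek(-20, END)): offset=10

Answer: R1EUI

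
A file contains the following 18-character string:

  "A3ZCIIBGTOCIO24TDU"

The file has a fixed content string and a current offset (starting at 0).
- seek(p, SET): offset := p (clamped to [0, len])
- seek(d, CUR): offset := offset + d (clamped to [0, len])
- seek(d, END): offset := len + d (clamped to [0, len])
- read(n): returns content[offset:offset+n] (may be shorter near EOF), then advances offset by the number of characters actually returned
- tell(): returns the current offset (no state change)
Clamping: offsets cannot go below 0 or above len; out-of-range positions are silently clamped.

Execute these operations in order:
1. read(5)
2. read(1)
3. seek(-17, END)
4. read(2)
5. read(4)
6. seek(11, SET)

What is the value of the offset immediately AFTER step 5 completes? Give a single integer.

After 1 (read(5)): returned 'A3ZCI', offset=5
After 2 (read(1)): returned 'I', offset=6
After 3 (seek(-17, END)): offset=1
After 4 (read(2)): returned '3Z', offset=3
After 5 (read(4)): returned 'CIIB', offset=7

Answer: 7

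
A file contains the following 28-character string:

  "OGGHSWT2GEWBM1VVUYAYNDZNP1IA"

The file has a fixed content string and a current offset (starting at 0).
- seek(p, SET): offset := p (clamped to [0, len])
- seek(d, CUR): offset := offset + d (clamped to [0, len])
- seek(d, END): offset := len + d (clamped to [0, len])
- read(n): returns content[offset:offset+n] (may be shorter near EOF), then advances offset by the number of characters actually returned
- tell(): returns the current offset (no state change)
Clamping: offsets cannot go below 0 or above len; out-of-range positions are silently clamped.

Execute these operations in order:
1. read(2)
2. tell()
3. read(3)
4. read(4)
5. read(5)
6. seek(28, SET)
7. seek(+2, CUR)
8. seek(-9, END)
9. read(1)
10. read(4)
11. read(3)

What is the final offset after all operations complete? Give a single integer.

After 1 (read(2)): returned 'OG', offset=2
After 2 (tell()): offset=2
After 3 (read(3)): returned 'GHS', offset=5
After 4 (read(4)): returned 'WT2G', offset=9
After 5 (read(5)): returned 'EWBM1', offset=14
After 6 (seek(28, SET)): offset=28
After 7 (seek(+2, CUR)): offset=28
After 8 (seek(-9, END)): offset=19
After 9 (read(1)): returned 'Y', offset=20
After 10 (read(4)): returned 'NDZN', offset=24
After 11 (read(3)): returned 'P1I', offset=27

Answer: 27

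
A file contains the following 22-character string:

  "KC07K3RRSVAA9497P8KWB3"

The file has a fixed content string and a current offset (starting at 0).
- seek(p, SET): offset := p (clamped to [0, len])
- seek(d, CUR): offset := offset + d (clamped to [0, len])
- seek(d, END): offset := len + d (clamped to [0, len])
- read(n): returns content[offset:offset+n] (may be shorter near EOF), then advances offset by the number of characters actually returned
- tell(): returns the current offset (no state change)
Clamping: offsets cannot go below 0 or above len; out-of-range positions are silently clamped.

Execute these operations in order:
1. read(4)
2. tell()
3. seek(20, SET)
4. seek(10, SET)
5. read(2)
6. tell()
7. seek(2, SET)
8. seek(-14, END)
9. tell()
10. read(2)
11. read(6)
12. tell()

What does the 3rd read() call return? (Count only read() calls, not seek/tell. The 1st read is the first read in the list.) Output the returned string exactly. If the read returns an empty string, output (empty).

After 1 (read(4)): returned 'KC07', offset=4
After 2 (tell()): offset=4
After 3 (seek(20, SET)): offset=20
After 4 (seek(10, SET)): offset=10
After 5 (read(2)): returned 'AA', offset=12
After 6 (tell()): offset=12
After 7 (seek(2, SET)): offset=2
After 8 (seek(-14, END)): offset=8
After 9 (tell()): offset=8
After 10 (read(2)): returned 'SV', offset=10
After 11 (read(6)): returned 'AA9497', offset=16
After 12 (tell()): offset=16

Answer: SV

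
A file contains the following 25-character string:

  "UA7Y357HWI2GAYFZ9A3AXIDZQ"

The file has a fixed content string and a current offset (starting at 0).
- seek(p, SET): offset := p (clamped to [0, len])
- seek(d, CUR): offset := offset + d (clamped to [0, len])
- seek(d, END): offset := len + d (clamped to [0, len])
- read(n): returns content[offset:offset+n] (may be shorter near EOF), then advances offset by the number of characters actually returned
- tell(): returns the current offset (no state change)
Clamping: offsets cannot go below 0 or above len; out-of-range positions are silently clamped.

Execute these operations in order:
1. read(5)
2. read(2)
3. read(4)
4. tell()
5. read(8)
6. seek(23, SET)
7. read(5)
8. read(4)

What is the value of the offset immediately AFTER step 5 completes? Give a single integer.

Answer: 19

Derivation:
After 1 (read(5)): returned 'UA7Y3', offset=5
After 2 (read(2)): returned '57', offset=7
After 3 (read(4)): returned 'HWI2', offset=11
After 4 (tell()): offset=11
After 5 (read(8)): returned 'GAYFZ9A3', offset=19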